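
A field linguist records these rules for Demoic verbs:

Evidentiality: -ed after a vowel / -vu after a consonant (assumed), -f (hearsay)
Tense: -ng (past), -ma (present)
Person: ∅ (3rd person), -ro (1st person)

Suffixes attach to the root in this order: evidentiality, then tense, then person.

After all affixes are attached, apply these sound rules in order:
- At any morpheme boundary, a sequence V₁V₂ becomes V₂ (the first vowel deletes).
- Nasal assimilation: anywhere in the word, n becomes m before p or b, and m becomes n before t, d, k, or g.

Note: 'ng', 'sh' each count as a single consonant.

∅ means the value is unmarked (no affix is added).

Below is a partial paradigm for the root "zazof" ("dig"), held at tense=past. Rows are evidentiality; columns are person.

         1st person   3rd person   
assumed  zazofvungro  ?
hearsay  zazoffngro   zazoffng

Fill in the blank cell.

zazofvung

Attach evidentiality assumed -vu (after consonant 'f') → zazofvu.
Attach tense past -ng → zazofvung.
person = 3rd person: zero marking, form stays zazofvung.
Vowel deletion: no change.
Nasal assimilation: no change.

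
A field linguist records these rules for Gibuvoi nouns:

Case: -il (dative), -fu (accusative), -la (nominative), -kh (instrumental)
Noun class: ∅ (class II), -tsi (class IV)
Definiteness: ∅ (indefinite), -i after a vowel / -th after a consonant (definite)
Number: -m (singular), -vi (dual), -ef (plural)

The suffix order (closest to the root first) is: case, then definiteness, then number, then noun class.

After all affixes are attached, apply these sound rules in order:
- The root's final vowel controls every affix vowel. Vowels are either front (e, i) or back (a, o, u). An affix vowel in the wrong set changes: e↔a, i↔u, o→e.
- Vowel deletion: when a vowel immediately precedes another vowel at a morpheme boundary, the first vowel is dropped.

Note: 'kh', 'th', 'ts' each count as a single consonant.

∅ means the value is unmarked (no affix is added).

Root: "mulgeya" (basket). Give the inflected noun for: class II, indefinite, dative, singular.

Attach case dative -il → mulgeyail.
definiteness = indefinite: zero marking, form stays mulgeyail.
Attach number singular -m → mulgeyailm.
noun class = class II: zero marking, form stays mulgeyailm.
Apply vowel harmony: mulgeyailm → mulgeyaulm.
Apply vowel deletion: mulgeyaulm → mulgeyulm.

mulgeyulm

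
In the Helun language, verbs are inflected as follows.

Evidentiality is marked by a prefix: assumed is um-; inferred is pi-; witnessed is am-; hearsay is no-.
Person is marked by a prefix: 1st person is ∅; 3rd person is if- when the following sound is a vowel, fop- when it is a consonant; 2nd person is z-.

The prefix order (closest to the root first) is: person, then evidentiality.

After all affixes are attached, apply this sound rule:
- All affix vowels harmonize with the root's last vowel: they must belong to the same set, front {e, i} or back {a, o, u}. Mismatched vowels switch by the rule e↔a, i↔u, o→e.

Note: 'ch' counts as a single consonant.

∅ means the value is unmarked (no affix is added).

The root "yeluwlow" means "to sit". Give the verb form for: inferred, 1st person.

puyeluwlow

person = 1st person: zero marking, form stays yeluwlow.
Attach evidentiality inferred pi- → piyeluwlow.
Apply vowel harmony: piyeluwlow → puyeluwlow.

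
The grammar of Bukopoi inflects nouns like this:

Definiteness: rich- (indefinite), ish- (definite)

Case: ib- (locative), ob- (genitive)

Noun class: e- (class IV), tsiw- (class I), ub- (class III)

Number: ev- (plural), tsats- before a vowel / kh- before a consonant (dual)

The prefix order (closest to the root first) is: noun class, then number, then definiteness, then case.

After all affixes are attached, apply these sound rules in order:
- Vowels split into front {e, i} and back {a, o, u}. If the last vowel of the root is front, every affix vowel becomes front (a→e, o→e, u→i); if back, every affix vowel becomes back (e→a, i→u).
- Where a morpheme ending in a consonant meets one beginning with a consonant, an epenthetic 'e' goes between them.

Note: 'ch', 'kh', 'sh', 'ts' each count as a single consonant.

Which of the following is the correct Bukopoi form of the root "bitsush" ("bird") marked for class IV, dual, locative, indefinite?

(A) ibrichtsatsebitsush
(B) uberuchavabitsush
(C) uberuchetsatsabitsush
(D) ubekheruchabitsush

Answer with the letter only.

Attach noun class class IV e- → ebitsush.
Attach number dual tsats- (before vowel 'e') → tsatsebitsush.
Attach definiteness indefinite rich- → richtsatsebitsush.
Attach case locative ib- → ibrichtsatsebitsush.
Apply vowel harmony: ibrichtsatsebitsush → ubruchtsatsabitsush.
Apply epenthesis: ubruchtsatsabitsush → uberuchetsatsabitsush.
So the correct form is uberuchetsatsabitsush, option (C).
(A) ibrichtsatsebitsush is wrong: it fails to apply the sound rule(s).
(D) ubekheruchabitsush is wrong: it has the affixes in the wrong order.
(B) uberuchavabitsush is wrong: it uses plural instead of dual for number.

C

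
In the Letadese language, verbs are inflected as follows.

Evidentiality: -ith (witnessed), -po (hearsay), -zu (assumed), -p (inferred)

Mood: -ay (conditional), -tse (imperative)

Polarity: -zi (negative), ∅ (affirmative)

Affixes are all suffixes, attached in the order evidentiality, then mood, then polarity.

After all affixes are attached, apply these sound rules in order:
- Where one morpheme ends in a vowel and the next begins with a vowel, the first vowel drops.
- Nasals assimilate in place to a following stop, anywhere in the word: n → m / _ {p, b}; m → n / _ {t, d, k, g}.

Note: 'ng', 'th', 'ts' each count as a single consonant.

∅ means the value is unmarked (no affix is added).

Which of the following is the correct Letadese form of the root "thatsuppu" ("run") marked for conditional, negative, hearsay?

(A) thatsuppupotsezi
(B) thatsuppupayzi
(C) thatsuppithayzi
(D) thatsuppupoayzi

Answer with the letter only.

B

Attach evidentiality hearsay -po → thatsuppupo.
Attach mood conditional -ay → thatsuppupoay.
Attach polarity negative -zi → thatsuppupoayzi.
Apply vowel deletion: thatsuppupoayzi → thatsuppupayzi.
Nasal assimilation: no change.
So the correct form is thatsuppupayzi, option (B).
(D) thatsuppupoayzi is wrong: it fails to apply the sound rule(s).
(A) thatsuppupotsezi is wrong: it uses imperative instead of conditional for mood.
(C) thatsuppithayzi is wrong: it uses witnessed instead of hearsay for evidentiality.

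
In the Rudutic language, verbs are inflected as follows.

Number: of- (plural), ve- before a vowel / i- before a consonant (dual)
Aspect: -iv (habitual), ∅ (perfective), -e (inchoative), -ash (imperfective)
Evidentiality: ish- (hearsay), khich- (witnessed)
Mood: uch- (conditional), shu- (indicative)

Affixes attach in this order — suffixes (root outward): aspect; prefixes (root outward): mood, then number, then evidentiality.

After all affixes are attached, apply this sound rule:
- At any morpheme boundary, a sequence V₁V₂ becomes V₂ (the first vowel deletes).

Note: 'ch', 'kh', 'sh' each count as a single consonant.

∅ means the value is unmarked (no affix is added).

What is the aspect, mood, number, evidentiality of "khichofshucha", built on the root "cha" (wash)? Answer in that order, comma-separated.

Segment: khich-of-shu-cha.
aspect: ∅ → perfective.
mood: shu- → indicative.
number: of- → plural.
evidentiality: khich- → witnessed.

perfective, indicative, plural, witnessed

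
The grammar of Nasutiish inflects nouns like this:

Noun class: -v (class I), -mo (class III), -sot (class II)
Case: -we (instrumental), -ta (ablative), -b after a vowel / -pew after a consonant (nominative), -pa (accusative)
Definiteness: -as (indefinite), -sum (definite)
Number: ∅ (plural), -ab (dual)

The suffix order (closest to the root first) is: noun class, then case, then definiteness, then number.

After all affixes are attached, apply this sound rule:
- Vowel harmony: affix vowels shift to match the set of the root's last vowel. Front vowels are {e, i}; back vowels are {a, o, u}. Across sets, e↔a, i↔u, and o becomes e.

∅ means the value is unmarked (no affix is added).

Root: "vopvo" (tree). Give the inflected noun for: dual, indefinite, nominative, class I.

vopvovpawasab

Attach noun class class I -v → vopvov.
Attach case nominative -pew (after consonant 'v') → vopvovpew.
Attach definiteness indefinite -as → vopvovpewas.
Attach number dual -ab → vopvovpewasab.
Apply vowel harmony: vopvovpewasab → vopvovpawasab.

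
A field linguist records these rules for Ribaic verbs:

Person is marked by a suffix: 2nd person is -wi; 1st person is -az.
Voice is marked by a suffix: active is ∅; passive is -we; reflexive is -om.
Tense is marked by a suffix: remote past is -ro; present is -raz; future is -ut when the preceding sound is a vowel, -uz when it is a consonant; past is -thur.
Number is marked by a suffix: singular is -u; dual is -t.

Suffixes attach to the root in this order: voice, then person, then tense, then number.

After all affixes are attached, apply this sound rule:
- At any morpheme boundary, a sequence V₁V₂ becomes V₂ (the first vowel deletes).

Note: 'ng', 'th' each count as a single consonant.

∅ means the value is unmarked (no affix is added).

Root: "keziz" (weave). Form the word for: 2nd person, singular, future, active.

voice = active: zero marking, form stays keziz.
Attach person 2nd person -wi → kezizwi.
Attach tense future -ut (after vowel 'i') → kezizwiut.
Attach number singular -u → kezizwiutu.
Apply vowel deletion: kezizwiutu → kezizwutu.

kezizwutu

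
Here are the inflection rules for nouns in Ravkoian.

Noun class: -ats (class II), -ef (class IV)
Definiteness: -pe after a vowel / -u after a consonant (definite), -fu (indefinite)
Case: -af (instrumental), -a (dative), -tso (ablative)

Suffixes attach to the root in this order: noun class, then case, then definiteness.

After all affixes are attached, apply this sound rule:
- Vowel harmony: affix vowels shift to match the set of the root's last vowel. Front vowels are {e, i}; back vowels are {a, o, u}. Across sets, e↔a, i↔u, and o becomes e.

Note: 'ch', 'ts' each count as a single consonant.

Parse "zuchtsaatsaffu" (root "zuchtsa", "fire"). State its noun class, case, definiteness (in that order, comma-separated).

class II, instrumental, indefinite

Segment: zuchtsa-ats-af-fu.
noun class: -ats → class II.
case: -af → instrumental.
definiteness: -fu → indefinite.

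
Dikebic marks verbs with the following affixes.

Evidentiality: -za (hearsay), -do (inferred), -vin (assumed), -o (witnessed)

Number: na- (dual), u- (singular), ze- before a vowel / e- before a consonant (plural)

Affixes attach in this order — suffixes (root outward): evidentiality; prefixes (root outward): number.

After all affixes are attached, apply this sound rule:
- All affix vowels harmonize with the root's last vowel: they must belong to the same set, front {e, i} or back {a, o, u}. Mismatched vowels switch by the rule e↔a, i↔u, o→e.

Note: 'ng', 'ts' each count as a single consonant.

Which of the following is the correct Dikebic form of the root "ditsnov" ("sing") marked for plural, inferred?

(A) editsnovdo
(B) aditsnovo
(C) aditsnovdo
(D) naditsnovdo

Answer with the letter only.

C

Attach evidentiality inferred -do → ditsnovdo.
Attach number plural e- (before consonant 'd') → editsnovdo.
Apply vowel harmony: editsnovdo → aditsnovdo.
So the correct form is aditsnovdo, option (C).
(A) editsnovdo is wrong: it fails to apply the sound rule(s).
(B) aditsnovo is wrong: it uses witnessed instead of inferred for evidentiality.
(D) naditsnovdo is wrong: it uses dual instead of plural for number.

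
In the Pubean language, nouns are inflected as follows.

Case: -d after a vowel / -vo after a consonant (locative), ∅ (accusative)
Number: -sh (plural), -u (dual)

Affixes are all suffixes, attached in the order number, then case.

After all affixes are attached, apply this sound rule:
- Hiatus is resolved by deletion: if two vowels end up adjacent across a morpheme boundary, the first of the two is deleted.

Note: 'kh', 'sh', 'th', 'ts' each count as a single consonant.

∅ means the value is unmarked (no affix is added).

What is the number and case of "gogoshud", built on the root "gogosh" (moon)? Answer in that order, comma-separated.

Segment: gogosh-u-d.
number: -u → dual.
case: -d/vo → locative.

dual, locative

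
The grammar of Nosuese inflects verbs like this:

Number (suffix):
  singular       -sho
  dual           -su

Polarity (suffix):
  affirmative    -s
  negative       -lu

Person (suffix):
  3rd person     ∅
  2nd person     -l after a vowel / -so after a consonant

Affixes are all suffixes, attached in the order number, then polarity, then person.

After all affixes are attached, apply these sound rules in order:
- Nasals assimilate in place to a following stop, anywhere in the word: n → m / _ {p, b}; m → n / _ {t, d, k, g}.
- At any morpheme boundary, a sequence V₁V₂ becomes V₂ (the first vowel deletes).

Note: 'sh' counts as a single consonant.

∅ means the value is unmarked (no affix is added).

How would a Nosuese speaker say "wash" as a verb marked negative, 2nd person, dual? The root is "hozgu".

hozgusulul

Attach number dual -su → hozgusu.
Attach polarity negative -lu → hozgusulu.
Attach person 2nd person -l (after vowel 'u') → hozgusulul.
Nasal assimilation: no change.
Vowel deletion: no change.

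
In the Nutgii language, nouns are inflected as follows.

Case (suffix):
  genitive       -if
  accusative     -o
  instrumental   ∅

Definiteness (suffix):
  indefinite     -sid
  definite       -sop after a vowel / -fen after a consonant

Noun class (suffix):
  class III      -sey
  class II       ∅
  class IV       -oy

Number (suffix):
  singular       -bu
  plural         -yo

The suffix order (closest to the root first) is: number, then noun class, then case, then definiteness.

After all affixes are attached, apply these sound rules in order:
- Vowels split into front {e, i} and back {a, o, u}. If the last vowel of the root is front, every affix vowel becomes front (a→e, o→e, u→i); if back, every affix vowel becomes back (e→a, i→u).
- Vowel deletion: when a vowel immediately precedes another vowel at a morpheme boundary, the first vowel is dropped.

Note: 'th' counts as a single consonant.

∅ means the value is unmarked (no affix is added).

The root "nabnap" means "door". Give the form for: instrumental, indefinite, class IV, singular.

nabnapboysud

Attach number singular -bu → nabnapbu.
Attach noun class class IV -oy → nabnapbuoy.
case = instrumental: zero marking, form stays nabnapbuoy.
Attach definiteness indefinite -sid → nabnapbuoysid.
Apply vowel harmony: nabnapbuoysid → nabnapbuoysud.
Apply vowel deletion: nabnapbuoysud → nabnapboysud.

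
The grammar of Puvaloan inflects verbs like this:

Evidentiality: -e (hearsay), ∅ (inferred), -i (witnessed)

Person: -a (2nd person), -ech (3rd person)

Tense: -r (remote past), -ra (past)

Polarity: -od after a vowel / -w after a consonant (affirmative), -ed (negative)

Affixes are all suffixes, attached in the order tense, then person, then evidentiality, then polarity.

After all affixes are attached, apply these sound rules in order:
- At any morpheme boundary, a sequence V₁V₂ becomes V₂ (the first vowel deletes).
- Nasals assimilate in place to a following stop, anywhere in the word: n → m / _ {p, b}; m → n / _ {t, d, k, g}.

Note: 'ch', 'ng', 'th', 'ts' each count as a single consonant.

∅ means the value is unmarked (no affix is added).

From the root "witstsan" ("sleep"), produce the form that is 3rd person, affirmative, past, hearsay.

Attach tense past -ra → witstsanra.
Attach person 3rd person -ech → witstsanraech.
Attach evidentiality hearsay -e → witstsanraeche.
Attach polarity affirmative -od (after vowel 'e') → witstsanraecheod.
Apply vowel deletion: witstsanraecheod → witstsanrechod.
Nasal assimilation: no change.

witstsanrechod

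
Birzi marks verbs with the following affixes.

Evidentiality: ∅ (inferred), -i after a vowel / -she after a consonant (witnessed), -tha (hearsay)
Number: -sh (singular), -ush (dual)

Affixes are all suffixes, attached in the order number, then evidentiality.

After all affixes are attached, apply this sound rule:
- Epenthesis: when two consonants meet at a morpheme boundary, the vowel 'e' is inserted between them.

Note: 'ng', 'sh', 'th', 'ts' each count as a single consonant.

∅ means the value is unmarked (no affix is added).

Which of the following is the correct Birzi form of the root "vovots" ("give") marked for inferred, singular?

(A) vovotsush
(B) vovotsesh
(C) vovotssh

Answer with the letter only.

Attach number singular -sh → vovotssh.
evidentiality = inferred: zero marking, form stays vovotssh.
Apply epenthesis: vovotssh → vovotsesh.
So the correct form is vovotsesh, option (B).
(A) vovotsush is wrong: it uses dual instead of singular for number.
(C) vovotssh is wrong: it fails to apply the sound rule(s).

B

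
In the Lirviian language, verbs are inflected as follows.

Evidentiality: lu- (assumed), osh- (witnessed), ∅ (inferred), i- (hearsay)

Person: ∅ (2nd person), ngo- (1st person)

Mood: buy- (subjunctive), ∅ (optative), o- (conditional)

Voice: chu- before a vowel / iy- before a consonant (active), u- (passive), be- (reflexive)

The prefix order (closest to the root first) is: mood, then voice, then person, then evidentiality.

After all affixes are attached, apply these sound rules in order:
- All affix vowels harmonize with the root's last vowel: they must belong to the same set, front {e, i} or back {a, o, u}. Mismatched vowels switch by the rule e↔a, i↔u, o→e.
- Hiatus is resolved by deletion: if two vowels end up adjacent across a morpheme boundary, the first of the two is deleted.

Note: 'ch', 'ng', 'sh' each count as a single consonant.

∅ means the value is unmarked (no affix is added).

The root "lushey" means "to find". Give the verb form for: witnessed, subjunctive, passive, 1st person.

eshngibiylushey

Attach mood subjunctive buy- → buylushey.
Attach voice passive u- → ubuylushey.
Attach person 1st person ngo- → ngoubuylushey.
Attach evidentiality witnessed osh- → oshngoubuylushey.
Apply vowel harmony: oshngoubuylushey → eshngeibiylushey.
Apply vowel deletion: eshngeibiylushey → eshngibiylushey.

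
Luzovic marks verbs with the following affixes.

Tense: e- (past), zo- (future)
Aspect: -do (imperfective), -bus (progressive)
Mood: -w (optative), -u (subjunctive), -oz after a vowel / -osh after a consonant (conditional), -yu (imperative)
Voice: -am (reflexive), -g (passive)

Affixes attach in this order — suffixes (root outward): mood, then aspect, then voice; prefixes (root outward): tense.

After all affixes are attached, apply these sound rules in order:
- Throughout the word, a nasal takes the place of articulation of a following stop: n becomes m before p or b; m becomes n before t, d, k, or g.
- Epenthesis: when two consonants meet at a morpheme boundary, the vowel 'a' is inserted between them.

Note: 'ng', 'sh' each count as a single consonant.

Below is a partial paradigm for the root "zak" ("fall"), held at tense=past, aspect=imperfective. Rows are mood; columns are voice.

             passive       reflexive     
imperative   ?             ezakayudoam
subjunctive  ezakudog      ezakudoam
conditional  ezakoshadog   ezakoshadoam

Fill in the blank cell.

Attach tense past e- → ezak.
Attach mood imperative -yu → ezakyu.
Attach aspect imperfective -do → ezakyudo.
Attach voice passive -g → ezakyudog.
Nasal assimilation: no change.
Apply epenthesis: ezakyudog → ezakayudog.

ezakayudog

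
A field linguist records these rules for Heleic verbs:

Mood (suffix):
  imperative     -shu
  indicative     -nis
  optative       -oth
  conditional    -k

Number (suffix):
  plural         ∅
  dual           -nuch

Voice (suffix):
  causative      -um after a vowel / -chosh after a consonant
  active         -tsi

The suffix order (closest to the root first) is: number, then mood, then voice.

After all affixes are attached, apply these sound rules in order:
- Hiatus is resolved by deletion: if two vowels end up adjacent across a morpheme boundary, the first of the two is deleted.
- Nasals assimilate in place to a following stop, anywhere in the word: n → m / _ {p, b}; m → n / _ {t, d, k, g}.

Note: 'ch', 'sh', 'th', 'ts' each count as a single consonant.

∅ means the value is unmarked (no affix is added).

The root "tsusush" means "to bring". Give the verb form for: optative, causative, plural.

number = plural: zero marking, form stays tsusush.
Attach mood optative -oth → tsusushoth.
Attach voice causative -chosh (after consonant 'th') → tsusushothchosh.
Vowel deletion: no change.
Nasal assimilation: no change.

tsusushothchosh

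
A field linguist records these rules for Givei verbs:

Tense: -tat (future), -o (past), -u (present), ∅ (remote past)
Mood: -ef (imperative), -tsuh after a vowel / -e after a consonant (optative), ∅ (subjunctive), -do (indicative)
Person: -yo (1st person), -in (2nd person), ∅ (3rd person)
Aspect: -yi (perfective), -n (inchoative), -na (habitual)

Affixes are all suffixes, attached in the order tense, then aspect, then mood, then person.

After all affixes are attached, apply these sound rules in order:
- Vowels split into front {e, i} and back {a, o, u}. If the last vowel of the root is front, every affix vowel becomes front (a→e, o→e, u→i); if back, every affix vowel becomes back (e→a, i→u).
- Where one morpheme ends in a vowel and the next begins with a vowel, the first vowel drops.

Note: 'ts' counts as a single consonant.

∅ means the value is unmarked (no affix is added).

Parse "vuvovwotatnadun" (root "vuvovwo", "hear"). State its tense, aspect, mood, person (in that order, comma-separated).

future, habitual, indicative, 2nd person

Segment: vuvovwo-tat-na-do-in.
tense: -tat → future.
aspect: -na → habitual.
mood: -do → indicative.
person: -in → 2nd person.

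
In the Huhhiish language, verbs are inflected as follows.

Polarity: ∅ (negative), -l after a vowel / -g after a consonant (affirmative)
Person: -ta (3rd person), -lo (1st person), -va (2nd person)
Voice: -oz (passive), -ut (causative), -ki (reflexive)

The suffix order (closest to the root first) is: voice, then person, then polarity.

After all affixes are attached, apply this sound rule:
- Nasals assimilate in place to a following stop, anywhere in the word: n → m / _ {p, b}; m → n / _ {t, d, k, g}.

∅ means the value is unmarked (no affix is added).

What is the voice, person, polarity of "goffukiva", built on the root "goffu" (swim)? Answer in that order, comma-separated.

reflexive, 2nd person, negative

Segment: goffu-ki-va.
voice: -ki → reflexive.
person: -va → 2nd person.
polarity: ∅ → negative.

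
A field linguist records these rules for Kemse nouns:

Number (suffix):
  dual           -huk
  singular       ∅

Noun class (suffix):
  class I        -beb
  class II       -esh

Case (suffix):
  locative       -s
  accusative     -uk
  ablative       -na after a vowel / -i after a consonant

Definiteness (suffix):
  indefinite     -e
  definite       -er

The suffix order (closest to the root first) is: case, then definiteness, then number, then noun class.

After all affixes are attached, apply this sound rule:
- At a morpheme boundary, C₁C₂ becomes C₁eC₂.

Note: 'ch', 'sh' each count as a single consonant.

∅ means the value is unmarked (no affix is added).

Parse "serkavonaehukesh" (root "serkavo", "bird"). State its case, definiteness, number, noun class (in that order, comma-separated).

Segment: serkavo-na-e-huk-esh.
case: -na/i → ablative.
definiteness: -e → indefinite.
number: -huk → dual.
noun class: -esh → class II.

ablative, indefinite, dual, class II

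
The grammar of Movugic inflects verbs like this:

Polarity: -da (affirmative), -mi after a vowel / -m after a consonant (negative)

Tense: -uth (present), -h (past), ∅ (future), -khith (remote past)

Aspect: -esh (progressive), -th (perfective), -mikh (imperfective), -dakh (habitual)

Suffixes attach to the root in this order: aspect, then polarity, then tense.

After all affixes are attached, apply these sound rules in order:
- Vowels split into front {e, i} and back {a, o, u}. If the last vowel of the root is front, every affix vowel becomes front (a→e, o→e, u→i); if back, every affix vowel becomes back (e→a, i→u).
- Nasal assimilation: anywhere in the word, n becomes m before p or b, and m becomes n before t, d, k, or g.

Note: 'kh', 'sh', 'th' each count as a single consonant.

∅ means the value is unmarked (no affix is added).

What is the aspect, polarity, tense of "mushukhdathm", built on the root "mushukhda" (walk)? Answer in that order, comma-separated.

Segment: mushukhda-th-m.
aspect: -th → perfective.
polarity: -mi/m → negative.
tense: ∅ → future.

perfective, negative, future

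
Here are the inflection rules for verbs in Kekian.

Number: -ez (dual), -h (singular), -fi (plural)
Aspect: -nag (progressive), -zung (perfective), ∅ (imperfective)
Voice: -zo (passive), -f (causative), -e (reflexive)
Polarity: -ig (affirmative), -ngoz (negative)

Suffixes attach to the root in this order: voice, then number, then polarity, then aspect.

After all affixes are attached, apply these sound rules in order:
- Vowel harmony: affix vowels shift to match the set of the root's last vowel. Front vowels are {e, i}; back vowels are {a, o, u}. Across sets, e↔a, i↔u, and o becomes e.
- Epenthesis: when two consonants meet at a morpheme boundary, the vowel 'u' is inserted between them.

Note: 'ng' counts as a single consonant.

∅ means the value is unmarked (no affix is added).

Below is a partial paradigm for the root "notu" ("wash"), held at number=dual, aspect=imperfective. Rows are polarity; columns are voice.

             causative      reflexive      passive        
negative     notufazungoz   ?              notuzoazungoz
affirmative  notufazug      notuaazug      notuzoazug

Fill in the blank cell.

Attach voice reflexive -e → notue.
Attach number dual -ez → notueez.
Attach polarity negative -ngoz → notueezngoz.
aspect = imperfective: zero marking, form stays notueezngoz.
Apply vowel harmony: notueezngoz → notuaazngoz.
Apply epenthesis: notuaazngoz → notuaazungoz.

notuaazungoz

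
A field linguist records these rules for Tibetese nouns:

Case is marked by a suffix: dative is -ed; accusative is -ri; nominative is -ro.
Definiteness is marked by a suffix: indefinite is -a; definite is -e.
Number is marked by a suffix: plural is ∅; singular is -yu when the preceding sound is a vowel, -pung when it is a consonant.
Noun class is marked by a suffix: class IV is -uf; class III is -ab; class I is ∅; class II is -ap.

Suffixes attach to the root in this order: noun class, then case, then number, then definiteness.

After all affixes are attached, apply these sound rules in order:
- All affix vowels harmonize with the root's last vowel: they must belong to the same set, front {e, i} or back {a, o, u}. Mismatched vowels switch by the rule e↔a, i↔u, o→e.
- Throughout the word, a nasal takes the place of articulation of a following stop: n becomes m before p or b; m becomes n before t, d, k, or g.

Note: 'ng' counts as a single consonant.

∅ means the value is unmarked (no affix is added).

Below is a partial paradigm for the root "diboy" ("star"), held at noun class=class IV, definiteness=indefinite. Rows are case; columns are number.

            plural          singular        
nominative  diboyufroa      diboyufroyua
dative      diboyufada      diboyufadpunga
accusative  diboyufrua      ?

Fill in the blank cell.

diboyufruyua

Attach noun class class IV -uf → diboyuf.
Attach case accusative -ri → diboyufri.
Attach number singular -yu (after vowel 'i') → diboyufriyu.
Attach definiteness indefinite -a → diboyufriyua.
Apply vowel harmony: diboyufriyua → diboyufruyua.
Nasal assimilation: no change.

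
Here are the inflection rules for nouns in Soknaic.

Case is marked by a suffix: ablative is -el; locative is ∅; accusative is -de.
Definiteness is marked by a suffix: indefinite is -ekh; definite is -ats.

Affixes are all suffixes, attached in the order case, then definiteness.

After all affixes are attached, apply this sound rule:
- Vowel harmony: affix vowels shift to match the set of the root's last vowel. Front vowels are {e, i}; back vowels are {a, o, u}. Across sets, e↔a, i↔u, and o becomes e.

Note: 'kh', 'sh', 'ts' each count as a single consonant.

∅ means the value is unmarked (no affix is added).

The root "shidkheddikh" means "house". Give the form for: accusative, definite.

shidkheddikhdeets

Attach case accusative -de → shidkheddikhde.
Attach definiteness definite -ats → shidkheddikhdeats.
Apply vowel harmony: shidkheddikhdeats → shidkheddikhdeets.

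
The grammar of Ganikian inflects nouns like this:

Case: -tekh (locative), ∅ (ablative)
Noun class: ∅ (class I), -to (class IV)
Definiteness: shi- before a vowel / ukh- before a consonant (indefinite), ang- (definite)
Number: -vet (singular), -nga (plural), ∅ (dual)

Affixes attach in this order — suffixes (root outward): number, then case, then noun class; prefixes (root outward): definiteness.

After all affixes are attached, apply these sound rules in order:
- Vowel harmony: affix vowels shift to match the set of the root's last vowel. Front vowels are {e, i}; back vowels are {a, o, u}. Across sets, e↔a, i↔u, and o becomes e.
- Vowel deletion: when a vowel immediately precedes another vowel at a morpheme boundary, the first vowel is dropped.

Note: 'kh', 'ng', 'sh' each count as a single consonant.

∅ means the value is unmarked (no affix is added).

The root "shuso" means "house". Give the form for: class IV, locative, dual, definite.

Attach definiteness definite ang- → angshuso.
number = dual: zero marking, form stays angshuso.
Attach case locative -tekh → angshusotekh.
Attach noun class class IV -to → angshusotekhto.
Apply vowel harmony: angshusotekhto → angshusotakhto.
Vowel deletion: no change.

angshusotakhto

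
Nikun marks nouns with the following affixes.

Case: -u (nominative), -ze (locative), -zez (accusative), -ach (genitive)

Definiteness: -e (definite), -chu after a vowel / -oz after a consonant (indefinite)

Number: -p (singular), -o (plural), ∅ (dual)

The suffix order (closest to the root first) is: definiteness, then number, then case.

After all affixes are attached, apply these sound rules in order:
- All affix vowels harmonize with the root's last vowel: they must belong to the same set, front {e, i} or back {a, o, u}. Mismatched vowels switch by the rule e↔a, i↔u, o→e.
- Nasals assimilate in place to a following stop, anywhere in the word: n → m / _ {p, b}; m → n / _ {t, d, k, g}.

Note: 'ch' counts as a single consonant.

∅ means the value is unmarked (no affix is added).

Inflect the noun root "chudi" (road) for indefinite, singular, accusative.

chudichipzez

Attach definiteness indefinite -chu (after vowel 'i') → chudichu.
Attach number singular -p → chudichup.
Attach case accusative -zez → chudichupzez.
Apply vowel harmony: chudichupzez → chudichipzez.
Nasal assimilation: no change.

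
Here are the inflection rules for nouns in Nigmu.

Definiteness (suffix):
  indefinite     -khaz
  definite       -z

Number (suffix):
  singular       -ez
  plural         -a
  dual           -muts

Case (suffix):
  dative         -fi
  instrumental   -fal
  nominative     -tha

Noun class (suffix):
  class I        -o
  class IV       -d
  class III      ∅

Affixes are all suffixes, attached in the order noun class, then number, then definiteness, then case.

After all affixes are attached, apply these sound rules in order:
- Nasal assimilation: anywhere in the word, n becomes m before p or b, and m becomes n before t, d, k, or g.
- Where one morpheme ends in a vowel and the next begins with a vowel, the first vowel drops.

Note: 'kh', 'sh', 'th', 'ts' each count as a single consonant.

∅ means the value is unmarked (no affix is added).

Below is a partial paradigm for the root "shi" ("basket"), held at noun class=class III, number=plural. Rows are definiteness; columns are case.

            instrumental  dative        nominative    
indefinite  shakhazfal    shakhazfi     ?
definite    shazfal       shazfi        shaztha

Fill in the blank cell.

noun class = class III: zero marking, form stays shi.
Attach number plural -a → shia.
Attach definiteness indefinite -khaz → shiakhaz.
Attach case nominative -tha → shiakhaztha.
Nasal assimilation: no change.
Apply vowel deletion: shiakhaztha → shakhaztha.

shakhaztha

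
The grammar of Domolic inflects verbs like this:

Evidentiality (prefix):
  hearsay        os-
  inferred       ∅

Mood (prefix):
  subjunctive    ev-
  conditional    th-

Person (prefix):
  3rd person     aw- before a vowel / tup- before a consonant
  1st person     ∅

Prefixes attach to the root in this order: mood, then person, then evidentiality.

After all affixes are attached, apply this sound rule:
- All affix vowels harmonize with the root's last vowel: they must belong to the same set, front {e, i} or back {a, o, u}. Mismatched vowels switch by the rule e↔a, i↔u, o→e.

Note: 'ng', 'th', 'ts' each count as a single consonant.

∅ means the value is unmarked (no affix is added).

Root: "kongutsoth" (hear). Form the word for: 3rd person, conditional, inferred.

Attach mood conditional th- → thkongutsoth.
Attach person 3rd person tup- (before consonant 'th') → tupthkongutsoth.
evidentiality = inferred: zero marking, form stays tupthkongutsoth.
Vowel harmony: no change.

tupthkongutsoth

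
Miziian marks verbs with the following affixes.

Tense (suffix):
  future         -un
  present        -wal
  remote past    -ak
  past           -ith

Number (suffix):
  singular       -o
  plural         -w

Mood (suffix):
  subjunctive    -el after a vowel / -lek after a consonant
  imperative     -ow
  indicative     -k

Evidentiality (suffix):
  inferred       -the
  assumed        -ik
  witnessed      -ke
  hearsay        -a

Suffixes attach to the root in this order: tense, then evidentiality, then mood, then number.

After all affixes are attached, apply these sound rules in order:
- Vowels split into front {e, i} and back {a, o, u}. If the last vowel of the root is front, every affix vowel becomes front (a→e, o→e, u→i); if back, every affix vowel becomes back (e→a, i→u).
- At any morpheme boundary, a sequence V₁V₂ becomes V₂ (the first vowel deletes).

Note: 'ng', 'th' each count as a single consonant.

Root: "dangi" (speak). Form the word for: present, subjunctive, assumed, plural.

Attach tense present -wal → dangiwal.
Attach evidentiality assumed -ik → dangiwalik.
Attach mood subjunctive -lek (after consonant 'k') → dangiwaliklek.
Attach number plural -w → dangiwaliklekw.
Apply vowel harmony: dangiwaliklekw → dangiweliklekw.
Vowel deletion: no change.

dangiweliklekw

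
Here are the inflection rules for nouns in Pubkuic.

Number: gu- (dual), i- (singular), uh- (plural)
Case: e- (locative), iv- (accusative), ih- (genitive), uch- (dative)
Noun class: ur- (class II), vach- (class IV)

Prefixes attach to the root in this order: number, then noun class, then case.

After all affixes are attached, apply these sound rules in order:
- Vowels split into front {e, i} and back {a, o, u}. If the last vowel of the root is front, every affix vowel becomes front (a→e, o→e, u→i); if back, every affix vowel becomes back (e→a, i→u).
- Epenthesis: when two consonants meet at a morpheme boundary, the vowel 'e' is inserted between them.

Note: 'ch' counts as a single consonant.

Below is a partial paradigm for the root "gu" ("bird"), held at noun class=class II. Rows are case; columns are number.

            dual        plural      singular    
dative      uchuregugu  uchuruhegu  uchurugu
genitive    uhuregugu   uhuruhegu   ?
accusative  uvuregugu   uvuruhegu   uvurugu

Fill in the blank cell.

uhurugu

Attach number singular i- → igu.
Attach noun class class II ur- → urigu.
Attach case genitive ih- → ihurigu.
Apply vowel harmony: ihurigu → uhurugu.
Epenthesis: no change.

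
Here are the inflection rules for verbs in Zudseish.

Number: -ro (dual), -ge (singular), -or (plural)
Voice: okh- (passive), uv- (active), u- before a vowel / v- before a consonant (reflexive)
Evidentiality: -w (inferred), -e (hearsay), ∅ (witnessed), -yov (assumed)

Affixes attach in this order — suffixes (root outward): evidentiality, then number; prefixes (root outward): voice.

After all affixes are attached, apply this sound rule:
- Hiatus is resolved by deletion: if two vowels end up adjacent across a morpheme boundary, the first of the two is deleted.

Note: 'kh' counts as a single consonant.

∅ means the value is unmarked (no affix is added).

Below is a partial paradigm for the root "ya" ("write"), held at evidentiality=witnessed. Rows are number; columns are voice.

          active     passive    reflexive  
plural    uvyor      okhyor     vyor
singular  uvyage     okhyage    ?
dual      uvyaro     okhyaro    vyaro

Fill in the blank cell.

vyage

evidentiality = witnessed: zero marking, form stays ya.
Attach number singular -ge → yage.
Attach voice reflexive v- (before consonant 'y') → vyage.
Vowel deletion: no change.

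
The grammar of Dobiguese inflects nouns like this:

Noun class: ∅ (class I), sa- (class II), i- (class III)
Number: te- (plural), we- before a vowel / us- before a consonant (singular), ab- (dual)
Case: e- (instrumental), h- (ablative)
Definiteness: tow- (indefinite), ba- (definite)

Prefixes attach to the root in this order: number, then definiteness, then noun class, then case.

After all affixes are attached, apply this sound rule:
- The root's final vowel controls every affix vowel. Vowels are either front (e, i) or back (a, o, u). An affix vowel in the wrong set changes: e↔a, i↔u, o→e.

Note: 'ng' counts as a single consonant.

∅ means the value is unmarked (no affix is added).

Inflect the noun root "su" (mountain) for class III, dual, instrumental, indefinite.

autowabsu

Attach number dual ab- → absu.
Attach definiteness indefinite tow- → towabsu.
Attach noun class class III i- → itowabsu.
Attach case instrumental e- → eitowabsu.
Apply vowel harmony: eitowabsu → autowabsu.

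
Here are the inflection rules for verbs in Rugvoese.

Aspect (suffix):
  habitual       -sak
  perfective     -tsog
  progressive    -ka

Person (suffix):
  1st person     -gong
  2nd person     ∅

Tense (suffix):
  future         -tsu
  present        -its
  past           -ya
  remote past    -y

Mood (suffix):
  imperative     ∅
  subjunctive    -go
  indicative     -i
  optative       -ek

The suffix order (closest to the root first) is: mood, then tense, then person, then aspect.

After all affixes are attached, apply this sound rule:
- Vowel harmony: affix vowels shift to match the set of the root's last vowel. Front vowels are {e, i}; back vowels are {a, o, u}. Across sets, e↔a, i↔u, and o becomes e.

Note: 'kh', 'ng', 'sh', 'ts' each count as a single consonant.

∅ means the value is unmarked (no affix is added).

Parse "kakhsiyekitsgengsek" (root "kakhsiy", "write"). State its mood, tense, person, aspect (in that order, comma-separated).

optative, present, 1st person, habitual

Segment: kakhsiy-ek-its-gong-sak.
mood: -ek → optative.
tense: -its → present.
person: -gong → 1st person.
aspect: -sak → habitual.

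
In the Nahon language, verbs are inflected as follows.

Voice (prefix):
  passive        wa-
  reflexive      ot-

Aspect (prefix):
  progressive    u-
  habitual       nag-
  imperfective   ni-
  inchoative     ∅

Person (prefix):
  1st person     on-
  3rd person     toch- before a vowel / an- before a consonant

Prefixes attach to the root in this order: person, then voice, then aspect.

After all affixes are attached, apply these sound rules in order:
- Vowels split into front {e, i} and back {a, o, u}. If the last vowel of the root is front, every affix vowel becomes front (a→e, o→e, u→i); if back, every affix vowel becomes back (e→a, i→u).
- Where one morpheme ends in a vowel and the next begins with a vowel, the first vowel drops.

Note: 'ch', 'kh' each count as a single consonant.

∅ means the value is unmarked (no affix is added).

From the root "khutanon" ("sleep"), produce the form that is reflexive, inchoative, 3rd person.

Attach person 3rd person an- (before consonant 'kh') → ankhutanon.
Attach voice reflexive ot- → otankhutanon.
aspect = inchoative: zero marking, form stays otankhutanon.
Vowel harmony: no change.
Vowel deletion: no change.

otankhutanon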